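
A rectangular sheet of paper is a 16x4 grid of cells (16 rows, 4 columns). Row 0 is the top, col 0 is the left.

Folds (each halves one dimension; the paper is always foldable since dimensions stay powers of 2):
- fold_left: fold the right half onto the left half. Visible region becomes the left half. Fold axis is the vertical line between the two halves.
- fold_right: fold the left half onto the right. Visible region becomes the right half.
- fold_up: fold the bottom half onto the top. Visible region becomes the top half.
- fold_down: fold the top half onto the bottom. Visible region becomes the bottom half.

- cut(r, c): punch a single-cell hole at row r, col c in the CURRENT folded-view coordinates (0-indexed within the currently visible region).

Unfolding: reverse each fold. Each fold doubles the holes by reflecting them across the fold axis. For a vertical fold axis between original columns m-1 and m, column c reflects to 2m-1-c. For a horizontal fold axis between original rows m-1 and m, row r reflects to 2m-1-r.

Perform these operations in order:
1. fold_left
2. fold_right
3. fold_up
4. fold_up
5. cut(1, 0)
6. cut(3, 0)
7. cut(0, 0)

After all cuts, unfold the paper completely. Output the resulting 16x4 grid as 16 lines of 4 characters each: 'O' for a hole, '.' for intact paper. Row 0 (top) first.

Answer: OOOO
OOOO
....
OOOO
OOOO
....
OOOO
OOOO
OOOO
OOOO
....
OOOO
OOOO
....
OOOO
OOOO

Derivation:
Op 1 fold_left: fold axis v@2; visible region now rows[0,16) x cols[0,2) = 16x2
Op 2 fold_right: fold axis v@1; visible region now rows[0,16) x cols[1,2) = 16x1
Op 3 fold_up: fold axis h@8; visible region now rows[0,8) x cols[1,2) = 8x1
Op 4 fold_up: fold axis h@4; visible region now rows[0,4) x cols[1,2) = 4x1
Op 5 cut(1, 0): punch at orig (1,1); cuts so far [(1, 1)]; region rows[0,4) x cols[1,2) = 4x1
Op 6 cut(3, 0): punch at orig (3,1); cuts so far [(1, 1), (3, 1)]; region rows[0,4) x cols[1,2) = 4x1
Op 7 cut(0, 0): punch at orig (0,1); cuts so far [(0, 1), (1, 1), (3, 1)]; region rows[0,4) x cols[1,2) = 4x1
Unfold 1 (reflect across h@4): 6 holes -> [(0, 1), (1, 1), (3, 1), (4, 1), (6, 1), (7, 1)]
Unfold 2 (reflect across h@8): 12 holes -> [(0, 1), (1, 1), (3, 1), (4, 1), (6, 1), (7, 1), (8, 1), (9, 1), (11, 1), (12, 1), (14, 1), (15, 1)]
Unfold 3 (reflect across v@1): 24 holes -> [(0, 0), (0, 1), (1, 0), (1, 1), (3, 0), (3, 1), (4, 0), (4, 1), (6, 0), (6, 1), (7, 0), (7, 1), (8, 0), (8, 1), (9, 0), (9, 1), (11, 0), (11, 1), (12, 0), (12, 1), (14, 0), (14, 1), (15, 0), (15, 1)]
Unfold 4 (reflect across v@2): 48 holes -> [(0, 0), (0, 1), (0, 2), (0, 3), (1, 0), (1, 1), (1, 2), (1, 3), (3, 0), (3, 1), (3, 2), (3, 3), (4, 0), (4, 1), (4, 2), (4, 3), (6, 0), (6, 1), (6, 2), (6, 3), (7, 0), (7, 1), (7, 2), (7, 3), (8, 0), (8, 1), (8, 2), (8, 3), (9, 0), (9, 1), (9, 2), (9, 3), (11, 0), (11, 1), (11, 2), (11, 3), (12, 0), (12, 1), (12, 2), (12, 3), (14, 0), (14, 1), (14, 2), (14, 3), (15, 0), (15, 1), (15, 2), (15, 3)]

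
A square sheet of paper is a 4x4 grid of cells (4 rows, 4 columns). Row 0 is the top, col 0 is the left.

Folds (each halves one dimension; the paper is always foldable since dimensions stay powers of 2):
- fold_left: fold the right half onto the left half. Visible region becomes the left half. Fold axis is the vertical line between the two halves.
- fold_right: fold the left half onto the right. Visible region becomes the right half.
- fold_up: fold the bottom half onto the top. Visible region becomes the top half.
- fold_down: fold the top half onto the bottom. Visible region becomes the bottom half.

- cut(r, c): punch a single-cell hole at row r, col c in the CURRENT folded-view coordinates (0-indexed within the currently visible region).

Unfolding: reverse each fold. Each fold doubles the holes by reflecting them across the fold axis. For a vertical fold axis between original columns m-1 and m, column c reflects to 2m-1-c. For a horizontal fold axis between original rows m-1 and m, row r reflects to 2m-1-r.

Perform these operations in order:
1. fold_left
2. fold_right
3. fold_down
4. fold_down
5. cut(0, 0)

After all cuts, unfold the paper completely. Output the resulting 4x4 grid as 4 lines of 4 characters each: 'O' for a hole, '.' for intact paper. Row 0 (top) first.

Answer: OOOO
OOOO
OOOO
OOOO

Derivation:
Op 1 fold_left: fold axis v@2; visible region now rows[0,4) x cols[0,2) = 4x2
Op 2 fold_right: fold axis v@1; visible region now rows[0,4) x cols[1,2) = 4x1
Op 3 fold_down: fold axis h@2; visible region now rows[2,4) x cols[1,2) = 2x1
Op 4 fold_down: fold axis h@3; visible region now rows[3,4) x cols[1,2) = 1x1
Op 5 cut(0, 0): punch at orig (3,1); cuts so far [(3, 1)]; region rows[3,4) x cols[1,2) = 1x1
Unfold 1 (reflect across h@3): 2 holes -> [(2, 1), (3, 1)]
Unfold 2 (reflect across h@2): 4 holes -> [(0, 1), (1, 1), (2, 1), (3, 1)]
Unfold 3 (reflect across v@1): 8 holes -> [(0, 0), (0, 1), (1, 0), (1, 1), (2, 0), (2, 1), (3, 0), (3, 1)]
Unfold 4 (reflect across v@2): 16 holes -> [(0, 0), (0, 1), (0, 2), (0, 3), (1, 0), (1, 1), (1, 2), (1, 3), (2, 0), (2, 1), (2, 2), (2, 3), (3, 0), (3, 1), (3, 2), (3, 3)]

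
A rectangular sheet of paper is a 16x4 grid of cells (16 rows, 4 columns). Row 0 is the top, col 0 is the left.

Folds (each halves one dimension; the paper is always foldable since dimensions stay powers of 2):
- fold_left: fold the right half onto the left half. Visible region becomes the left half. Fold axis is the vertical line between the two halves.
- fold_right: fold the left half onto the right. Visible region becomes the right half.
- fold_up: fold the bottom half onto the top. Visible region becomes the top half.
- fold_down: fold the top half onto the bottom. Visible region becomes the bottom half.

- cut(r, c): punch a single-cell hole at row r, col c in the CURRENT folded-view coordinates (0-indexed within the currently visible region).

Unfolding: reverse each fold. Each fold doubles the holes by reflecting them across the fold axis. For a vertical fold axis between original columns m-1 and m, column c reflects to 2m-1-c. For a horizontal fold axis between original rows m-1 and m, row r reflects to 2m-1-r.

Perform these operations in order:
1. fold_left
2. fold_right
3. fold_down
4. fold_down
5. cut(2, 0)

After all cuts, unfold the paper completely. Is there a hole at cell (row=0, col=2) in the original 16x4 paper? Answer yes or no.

Op 1 fold_left: fold axis v@2; visible region now rows[0,16) x cols[0,2) = 16x2
Op 2 fold_right: fold axis v@1; visible region now rows[0,16) x cols[1,2) = 16x1
Op 3 fold_down: fold axis h@8; visible region now rows[8,16) x cols[1,2) = 8x1
Op 4 fold_down: fold axis h@12; visible region now rows[12,16) x cols[1,2) = 4x1
Op 5 cut(2, 0): punch at orig (14,1); cuts so far [(14, 1)]; region rows[12,16) x cols[1,2) = 4x1
Unfold 1 (reflect across h@12): 2 holes -> [(9, 1), (14, 1)]
Unfold 2 (reflect across h@8): 4 holes -> [(1, 1), (6, 1), (9, 1), (14, 1)]
Unfold 3 (reflect across v@1): 8 holes -> [(1, 0), (1, 1), (6, 0), (6, 1), (9, 0), (9, 1), (14, 0), (14, 1)]
Unfold 4 (reflect across v@2): 16 holes -> [(1, 0), (1, 1), (1, 2), (1, 3), (6, 0), (6, 1), (6, 2), (6, 3), (9, 0), (9, 1), (9, 2), (9, 3), (14, 0), (14, 1), (14, 2), (14, 3)]
Holes: [(1, 0), (1, 1), (1, 2), (1, 3), (6, 0), (6, 1), (6, 2), (6, 3), (9, 0), (9, 1), (9, 2), (9, 3), (14, 0), (14, 1), (14, 2), (14, 3)]

Answer: no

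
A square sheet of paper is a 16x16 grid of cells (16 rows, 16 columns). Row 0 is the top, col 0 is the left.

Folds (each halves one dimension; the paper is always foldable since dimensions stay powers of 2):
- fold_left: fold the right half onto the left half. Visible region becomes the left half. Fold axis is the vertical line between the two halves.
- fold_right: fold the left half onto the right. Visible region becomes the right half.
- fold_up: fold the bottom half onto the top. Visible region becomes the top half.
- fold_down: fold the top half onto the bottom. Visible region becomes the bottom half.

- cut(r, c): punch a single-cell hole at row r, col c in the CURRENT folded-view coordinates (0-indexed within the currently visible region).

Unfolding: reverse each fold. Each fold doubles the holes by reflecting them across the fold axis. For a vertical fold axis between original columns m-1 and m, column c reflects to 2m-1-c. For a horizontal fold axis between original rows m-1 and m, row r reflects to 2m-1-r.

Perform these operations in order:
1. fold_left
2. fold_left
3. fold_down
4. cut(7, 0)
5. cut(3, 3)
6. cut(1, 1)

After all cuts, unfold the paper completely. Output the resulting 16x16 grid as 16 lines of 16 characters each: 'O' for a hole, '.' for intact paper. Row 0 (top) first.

Answer: O......OO......O
................
................
................
...OO......OO...
................
.O....O..O....O.
................
................
.O....O..O....O.
................
...OO......OO...
................
................
................
O......OO......O

Derivation:
Op 1 fold_left: fold axis v@8; visible region now rows[0,16) x cols[0,8) = 16x8
Op 2 fold_left: fold axis v@4; visible region now rows[0,16) x cols[0,4) = 16x4
Op 3 fold_down: fold axis h@8; visible region now rows[8,16) x cols[0,4) = 8x4
Op 4 cut(7, 0): punch at orig (15,0); cuts so far [(15, 0)]; region rows[8,16) x cols[0,4) = 8x4
Op 5 cut(3, 3): punch at orig (11,3); cuts so far [(11, 3), (15, 0)]; region rows[8,16) x cols[0,4) = 8x4
Op 6 cut(1, 1): punch at orig (9,1); cuts so far [(9, 1), (11, 3), (15, 0)]; region rows[8,16) x cols[0,4) = 8x4
Unfold 1 (reflect across h@8): 6 holes -> [(0, 0), (4, 3), (6, 1), (9, 1), (11, 3), (15, 0)]
Unfold 2 (reflect across v@4): 12 holes -> [(0, 0), (0, 7), (4, 3), (4, 4), (6, 1), (6, 6), (9, 1), (9, 6), (11, 3), (11, 4), (15, 0), (15, 7)]
Unfold 3 (reflect across v@8): 24 holes -> [(0, 0), (0, 7), (0, 8), (0, 15), (4, 3), (4, 4), (4, 11), (4, 12), (6, 1), (6, 6), (6, 9), (6, 14), (9, 1), (9, 6), (9, 9), (9, 14), (11, 3), (11, 4), (11, 11), (11, 12), (15, 0), (15, 7), (15, 8), (15, 15)]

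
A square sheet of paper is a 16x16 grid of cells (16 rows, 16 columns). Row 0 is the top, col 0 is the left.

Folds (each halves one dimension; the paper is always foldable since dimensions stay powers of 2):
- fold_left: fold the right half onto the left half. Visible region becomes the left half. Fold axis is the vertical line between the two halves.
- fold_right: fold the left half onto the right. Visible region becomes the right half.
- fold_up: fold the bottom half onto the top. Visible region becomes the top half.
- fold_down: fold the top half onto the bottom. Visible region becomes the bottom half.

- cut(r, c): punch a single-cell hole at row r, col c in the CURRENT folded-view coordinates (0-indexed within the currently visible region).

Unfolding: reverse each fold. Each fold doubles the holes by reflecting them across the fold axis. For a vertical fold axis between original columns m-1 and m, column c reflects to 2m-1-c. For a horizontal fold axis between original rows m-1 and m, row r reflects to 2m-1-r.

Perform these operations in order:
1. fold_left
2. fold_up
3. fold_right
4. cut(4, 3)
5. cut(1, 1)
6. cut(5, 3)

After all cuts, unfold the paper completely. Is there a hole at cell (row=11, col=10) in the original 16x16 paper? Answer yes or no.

Answer: no

Derivation:
Op 1 fold_left: fold axis v@8; visible region now rows[0,16) x cols[0,8) = 16x8
Op 2 fold_up: fold axis h@8; visible region now rows[0,8) x cols[0,8) = 8x8
Op 3 fold_right: fold axis v@4; visible region now rows[0,8) x cols[4,8) = 8x4
Op 4 cut(4, 3): punch at orig (4,7); cuts so far [(4, 7)]; region rows[0,8) x cols[4,8) = 8x4
Op 5 cut(1, 1): punch at orig (1,5); cuts so far [(1, 5), (4, 7)]; region rows[0,8) x cols[4,8) = 8x4
Op 6 cut(5, 3): punch at orig (5,7); cuts so far [(1, 5), (4, 7), (5, 7)]; region rows[0,8) x cols[4,8) = 8x4
Unfold 1 (reflect across v@4): 6 holes -> [(1, 2), (1, 5), (4, 0), (4, 7), (5, 0), (5, 7)]
Unfold 2 (reflect across h@8): 12 holes -> [(1, 2), (1, 5), (4, 0), (4, 7), (5, 0), (5, 7), (10, 0), (10, 7), (11, 0), (11, 7), (14, 2), (14, 5)]
Unfold 3 (reflect across v@8): 24 holes -> [(1, 2), (1, 5), (1, 10), (1, 13), (4, 0), (4, 7), (4, 8), (4, 15), (5, 0), (5, 7), (5, 8), (5, 15), (10, 0), (10, 7), (10, 8), (10, 15), (11, 0), (11, 7), (11, 8), (11, 15), (14, 2), (14, 5), (14, 10), (14, 13)]
Holes: [(1, 2), (1, 5), (1, 10), (1, 13), (4, 0), (4, 7), (4, 8), (4, 15), (5, 0), (5, 7), (5, 8), (5, 15), (10, 0), (10, 7), (10, 8), (10, 15), (11, 0), (11, 7), (11, 8), (11, 15), (14, 2), (14, 5), (14, 10), (14, 13)]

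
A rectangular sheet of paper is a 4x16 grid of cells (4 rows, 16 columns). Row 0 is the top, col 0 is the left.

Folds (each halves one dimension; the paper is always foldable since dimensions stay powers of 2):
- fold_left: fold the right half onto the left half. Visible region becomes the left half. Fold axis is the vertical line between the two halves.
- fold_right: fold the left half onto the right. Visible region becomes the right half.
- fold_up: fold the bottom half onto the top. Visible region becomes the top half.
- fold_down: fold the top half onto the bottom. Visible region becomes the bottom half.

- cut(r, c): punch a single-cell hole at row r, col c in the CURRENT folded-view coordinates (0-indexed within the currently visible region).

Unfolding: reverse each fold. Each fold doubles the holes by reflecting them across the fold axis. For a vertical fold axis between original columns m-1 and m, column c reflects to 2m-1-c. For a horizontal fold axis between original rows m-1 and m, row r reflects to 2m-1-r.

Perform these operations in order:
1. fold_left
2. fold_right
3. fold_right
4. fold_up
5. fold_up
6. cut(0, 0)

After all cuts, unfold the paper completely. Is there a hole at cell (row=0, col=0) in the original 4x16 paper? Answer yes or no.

Op 1 fold_left: fold axis v@8; visible region now rows[0,4) x cols[0,8) = 4x8
Op 2 fold_right: fold axis v@4; visible region now rows[0,4) x cols[4,8) = 4x4
Op 3 fold_right: fold axis v@6; visible region now rows[0,4) x cols[6,8) = 4x2
Op 4 fold_up: fold axis h@2; visible region now rows[0,2) x cols[6,8) = 2x2
Op 5 fold_up: fold axis h@1; visible region now rows[0,1) x cols[6,8) = 1x2
Op 6 cut(0, 0): punch at orig (0,6); cuts so far [(0, 6)]; region rows[0,1) x cols[6,8) = 1x2
Unfold 1 (reflect across h@1): 2 holes -> [(0, 6), (1, 6)]
Unfold 2 (reflect across h@2): 4 holes -> [(0, 6), (1, 6), (2, 6), (3, 6)]
Unfold 3 (reflect across v@6): 8 holes -> [(0, 5), (0, 6), (1, 5), (1, 6), (2, 5), (2, 6), (3, 5), (3, 6)]
Unfold 4 (reflect across v@4): 16 holes -> [(0, 1), (0, 2), (0, 5), (0, 6), (1, 1), (1, 2), (1, 5), (1, 6), (2, 1), (2, 2), (2, 5), (2, 6), (3, 1), (3, 2), (3, 5), (3, 6)]
Unfold 5 (reflect across v@8): 32 holes -> [(0, 1), (0, 2), (0, 5), (0, 6), (0, 9), (0, 10), (0, 13), (0, 14), (1, 1), (1, 2), (1, 5), (1, 6), (1, 9), (1, 10), (1, 13), (1, 14), (2, 1), (2, 2), (2, 5), (2, 6), (2, 9), (2, 10), (2, 13), (2, 14), (3, 1), (3, 2), (3, 5), (3, 6), (3, 9), (3, 10), (3, 13), (3, 14)]
Holes: [(0, 1), (0, 2), (0, 5), (0, 6), (0, 9), (0, 10), (0, 13), (0, 14), (1, 1), (1, 2), (1, 5), (1, 6), (1, 9), (1, 10), (1, 13), (1, 14), (2, 1), (2, 2), (2, 5), (2, 6), (2, 9), (2, 10), (2, 13), (2, 14), (3, 1), (3, 2), (3, 5), (3, 6), (3, 9), (3, 10), (3, 13), (3, 14)]

Answer: no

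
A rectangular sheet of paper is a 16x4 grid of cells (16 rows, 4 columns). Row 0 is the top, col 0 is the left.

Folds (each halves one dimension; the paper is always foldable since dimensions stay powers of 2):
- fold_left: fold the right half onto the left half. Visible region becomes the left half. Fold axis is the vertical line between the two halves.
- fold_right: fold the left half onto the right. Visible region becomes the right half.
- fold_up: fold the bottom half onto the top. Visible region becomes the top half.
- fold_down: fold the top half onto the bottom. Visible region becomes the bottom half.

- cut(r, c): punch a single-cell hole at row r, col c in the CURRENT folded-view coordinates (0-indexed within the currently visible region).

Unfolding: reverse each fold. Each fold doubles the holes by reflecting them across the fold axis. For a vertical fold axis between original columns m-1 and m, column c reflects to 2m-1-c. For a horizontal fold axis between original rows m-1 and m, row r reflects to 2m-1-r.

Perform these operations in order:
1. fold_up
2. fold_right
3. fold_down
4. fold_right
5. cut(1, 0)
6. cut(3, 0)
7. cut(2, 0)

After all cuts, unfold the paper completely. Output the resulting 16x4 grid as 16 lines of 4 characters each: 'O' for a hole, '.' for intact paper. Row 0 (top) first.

Op 1 fold_up: fold axis h@8; visible region now rows[0,8) x cols[0,4) = 8x4
Op 2 fold_right: fold axis v@2; visible region now rows[0,8) x cols[2,4) = 8x2
Op 3 fold_down: fold axis h@4; visible region now rows[4,8) x cols[2,4) = 4x2
Op 4 fold_right: fold axis v@3; visible region now rows[4,8) x cols[3,4) = 4x1
Op 5 cut(1, 0): punch at orig (5,3); cuts so far [(5, 3)]; region rows[4,8) x cols[3,4) = 4x1
Op 6 cut(3, 0): punch at orig (7,3); cuts so far [(5, 3), (7, 3)]; region rows[4,8) x cols[3,4) = 4x1
Op 7 cut(2, 0): punch at orig (6,3); cuts so far [(5, 3), (6, 3), (7, 3)]; region rows[4,8) x cols[3,4) = 4x1
Unfold 1 (reflect across v@3): 6 holes -> [(5, 2), (5, 3), (6, 2), (6, 3), (7, 2), (7, 3)]
Unfold 2 (reflect across h@4): 12 holes -> [(0, 2), (0, 3), (1, 2), (1, 3), (2, 2), (2, 3), (5, 2), (5, 3), (6, 2), (6, 3), (7, 2), (7, 3)]
Unfold 3 (reflect across v@2): 24 holes -> [(0, 0), (0, 1), (0, 2), (0, 3), (1, 0), (1, 1), (1, 2), (1, 3), (2, 0), (2, 1), (2, 2), (2, 3), (5, 0), (5, 1), (5, 2), (5, 3), (6, 0), (6, 1), (6, 2), (6, 3), (7, 0), (7, 1), (7, 2), (7, 3)]
Unfold 4 (reflect across h@8): 48 holes -> [(0, 0), (0, 1), (0, 2), (0, 3), (1, 0), (1, 1), (1, 2), (1, 3), (2, 0), (2, 1), (2, 2), (2, 3), (5, 0), (5, 1), (5, 2), (5, 3), (6, 0), (6, 1), (6, 2), (6, 3), (7, 0), (7, 1), (7, 2), (7, 3), (8, 0), (8, 1), (8, 2), (8, 3), (9, 0), (9, 1), (9, 2), (9, 3), (10, 0), (10, 1), (10, 2), (10, 3), (13, 0), (13, 1), (13, 2), (13, 3), (14, 0), (14, 1), (14, 2), (14, 3), (15, 0), (15, 1), (15, 2), (15, 3)]

Answer: OOOO
OOOO
OOOO
....
....
OOOO
OOOO
OOOO
OOOO
OOOO
OOOO
....
....
OOOO
OOOO
OOOO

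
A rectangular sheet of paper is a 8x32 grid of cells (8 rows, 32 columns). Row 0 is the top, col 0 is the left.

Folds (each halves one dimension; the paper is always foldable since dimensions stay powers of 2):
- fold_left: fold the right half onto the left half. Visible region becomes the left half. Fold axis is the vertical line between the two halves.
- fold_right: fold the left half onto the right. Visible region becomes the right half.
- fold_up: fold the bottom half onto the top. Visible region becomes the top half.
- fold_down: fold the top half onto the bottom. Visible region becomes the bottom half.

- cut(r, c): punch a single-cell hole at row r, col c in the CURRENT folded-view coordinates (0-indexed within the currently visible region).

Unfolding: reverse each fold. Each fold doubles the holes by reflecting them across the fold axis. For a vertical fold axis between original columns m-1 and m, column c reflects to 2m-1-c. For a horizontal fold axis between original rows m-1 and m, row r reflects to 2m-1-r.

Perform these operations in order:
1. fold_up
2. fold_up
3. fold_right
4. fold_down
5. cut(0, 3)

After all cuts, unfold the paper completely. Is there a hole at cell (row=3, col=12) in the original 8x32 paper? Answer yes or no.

Answer: yes

Derivation:
Op 1 fold_up: fold axis h@4; visible region now rows[0,4) x cols[0,32) = 4x32
Op 2 fold_up: fold axis h@2; visible region now rows[0,2) x cols[0,32) = 2x32
Op 3 fold_right: fold axis v@16; visible region now rows[0,2) x cols[16,32) = 2x16
Op 4 fold_down: fold axis h@1; visible region now rows[1,2) x cols[16,32) = 1x16
Op 5 cut(0, 3): punch at orig (1,19); cuts so far [(1, 19)]; region rows[1,2) x cols[16,32) = 1x16
Unfold 1 (reflect across h@1): 2 holes -> [(0, 19), (1, 19)]
Unfold 2 (reflect across v@16): 4 holes -> [(0, 12), (0, 19), (1, 12), (1, 19)]
Unfold 3 (reflect across h@2): 8 holes -> [(0, 12), (0, 19), (1, 12), (1, 19), (2, 12), (2, 19), (3, 12), (3, 19)]
Unfold 4 (reflect across h@4): 16 holes -> [(0, 12), (0, 19), (1, 12), (1, 19), (2, 12), (2, 19), (3, 12), (3, 19), (4, 12), (4, 19), (5, 12), (5, 19), (6, 12), (6, 19), (7, 12), (7, 19)]
Holes: [(0, 12), (0, 19), (1, 12), (1, 19), (2, 12), (2, 19), (3, 12), (3, 19), (4, 12), (4, 19), (5, 12), (5, 19), (6, 12), (6, 19), (7, 12), (7, 19)]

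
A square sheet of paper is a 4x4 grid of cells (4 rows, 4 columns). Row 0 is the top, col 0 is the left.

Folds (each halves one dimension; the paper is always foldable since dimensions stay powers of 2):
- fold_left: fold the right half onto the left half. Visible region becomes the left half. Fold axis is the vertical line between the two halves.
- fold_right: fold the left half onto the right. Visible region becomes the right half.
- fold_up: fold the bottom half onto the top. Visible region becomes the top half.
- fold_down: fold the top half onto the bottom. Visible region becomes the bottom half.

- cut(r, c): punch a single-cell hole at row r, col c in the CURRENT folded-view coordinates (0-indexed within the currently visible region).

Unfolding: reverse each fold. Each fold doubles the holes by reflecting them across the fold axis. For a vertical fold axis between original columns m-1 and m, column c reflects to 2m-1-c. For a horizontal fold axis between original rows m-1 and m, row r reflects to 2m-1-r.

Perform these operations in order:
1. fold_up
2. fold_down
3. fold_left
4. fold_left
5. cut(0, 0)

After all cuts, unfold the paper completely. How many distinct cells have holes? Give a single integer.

Op 1 fold_up: fold axis h@2; visible region now rows[0,2) x cols[0,4) = 2x4
Op 2 fold_down: fold axis h@1; visible region now rows[1,2) x cols[0,4) = 1x4
Op 3 fold_left: fold axis v@2; visible region now rows[1,2) x cols[0,2) = 1x2
Op 4 fold_left: fold axis v@1; visible region now rows[1,2) x cols[0,1) = 1x1
Op 5 cut(0, 0): punch at orig (1,0); cuts so far [(1, 0)]; region rows[1,2) x cols[0,1) = 1x1
Unfold 1 (reflect across v@1): 2 holes -> [(1, 0), (1, 1)]
Unfold 2 (reflect across v@2): 4 holes -> [(1, 0), (1, 1), (1, 2), (1, 3)]
Unfold 3 (reflect across h@1): 8 holes -> [(0, 0), (0, 1), (0, 2), (0, 3), (1, 0), (1, 1), (1, 2), (1, 3)]
Unfold 4 (reflect across h@2): 16 holes -> [(0, 0), (0, 1), (0, 2), (0, 3), (1, 0), (1, 1), (1, 2), (1, 3), (2, 0), (2, 1), (2, 2), (2, 3), (3, 0), (3, 1), (3, 2), (3, 3)]

Answer: 16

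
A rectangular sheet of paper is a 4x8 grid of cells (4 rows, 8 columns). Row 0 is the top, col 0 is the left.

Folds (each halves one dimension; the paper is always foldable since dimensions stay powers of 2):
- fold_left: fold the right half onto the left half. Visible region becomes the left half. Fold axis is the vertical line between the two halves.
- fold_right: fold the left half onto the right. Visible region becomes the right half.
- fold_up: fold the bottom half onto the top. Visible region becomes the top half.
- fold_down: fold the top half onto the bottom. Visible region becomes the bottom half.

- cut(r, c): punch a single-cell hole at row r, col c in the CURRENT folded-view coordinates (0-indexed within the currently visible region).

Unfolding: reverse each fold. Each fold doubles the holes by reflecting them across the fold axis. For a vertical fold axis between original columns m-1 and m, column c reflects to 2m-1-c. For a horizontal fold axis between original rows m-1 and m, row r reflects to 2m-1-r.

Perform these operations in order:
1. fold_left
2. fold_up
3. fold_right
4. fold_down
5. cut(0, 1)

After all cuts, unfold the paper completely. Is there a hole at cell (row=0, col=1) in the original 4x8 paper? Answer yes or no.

Op 1 fold_left: fold axis v@4; visible region now rows[0,4) x cols[0,4) = 4x4
Op 2 fold_up: fold axis h@2; visible region now rows[0,2) x cols[0,4) = 2x4
Op 3 fold_right: fold axis v@2; visible region now rows[0,2) x cols[2,4) = 2x2
Op 4 fold_down: fold axis h@1; visible region now rows[1,2) x cols[2,4) = 1x2
Op 5 cut(0, 1): punch at orig (1,3); cuts so far [(1, 3)]; region rows[1,2) x cols[2,4) = 1x2
Unfold 1 (reflect across h@1): 2 holes -> [(0, 3), (1, 3)]
Unfold 2 (reflect across v@2): 4 holes -> [(0, 0), (0, 3), (1, 0), (1, 3)]
Unfold 3 (reflect across h@2): 8 holes -> [(0, 0), (0, 3), (1, 0), (1, 3), (2, 0), (2, 3), (3, 0), (3, 3)]
Unfold 4 (reflect across v@4): 16 holes -> [(0, 0), (0, 3), (0, 4), (0, 7), (1, 0), (1, 3), (1, 4), (1, 7), (2, 0), (2, 3), (2, 4), (2, 7), (3, 0), (3, 3), (3, 4), (3, 7)]
Holes: [(0, 0), (0, 3), (0, 4), (0, 7), (1, 0), (1, 3), (1, 4), (1, 7), (2, 0), (2, 3), (2, 4), (2, 7), (3, 0), (3, 3), (3, 4), (3, 7)]

Answer: no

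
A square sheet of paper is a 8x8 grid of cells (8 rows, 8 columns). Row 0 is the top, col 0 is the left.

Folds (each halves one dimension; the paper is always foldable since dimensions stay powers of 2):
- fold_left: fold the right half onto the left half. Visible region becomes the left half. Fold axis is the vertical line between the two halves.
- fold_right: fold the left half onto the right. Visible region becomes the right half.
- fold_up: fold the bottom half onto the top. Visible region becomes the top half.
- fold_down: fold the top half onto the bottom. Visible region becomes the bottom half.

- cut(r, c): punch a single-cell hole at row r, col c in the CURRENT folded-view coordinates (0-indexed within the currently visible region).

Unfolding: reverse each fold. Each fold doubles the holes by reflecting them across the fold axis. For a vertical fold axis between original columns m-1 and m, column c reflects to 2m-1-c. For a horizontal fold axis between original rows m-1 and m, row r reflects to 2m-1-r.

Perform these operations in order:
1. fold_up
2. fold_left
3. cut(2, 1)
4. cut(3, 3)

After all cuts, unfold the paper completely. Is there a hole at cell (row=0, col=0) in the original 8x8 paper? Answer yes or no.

Answer: no

Derivation:
Op 1 fold_up: fold axis h@4; visible region now rows[0,4) x cols[0,8) = 4x8
Op 2 fold_left: fold axis v@4; visible region now rows[0,4) x cols[0,4) = 4x4
Op 3 cut(2, 1): punch at orig (2,1); cuts so far [(2, 1)]; region rows[0,4) x cols[0,4) = 4x4
Op 4 cut(3, 3): punch at orig (3,3); cuts so far [(2, 1), (3, 3)]; region rows[0,4) x cols[0,4) = 4x4
Unfold 1 (reflect across v@4): 4 holes -> [(2, 1), (2, 6), (3, 3), (3, 4)]
Unfold 2 (reflect across h@4): 8 holes -> [(2, 1), (2, 6), (3, 3), (3, 4), (4, 3), (4, 4), (5, 1), (5, 6)]
Holes: [(2, 1), (2, 6), (3, 3), (3, 4), (4, 3), (4, 4), (5, 1), (5, 6)]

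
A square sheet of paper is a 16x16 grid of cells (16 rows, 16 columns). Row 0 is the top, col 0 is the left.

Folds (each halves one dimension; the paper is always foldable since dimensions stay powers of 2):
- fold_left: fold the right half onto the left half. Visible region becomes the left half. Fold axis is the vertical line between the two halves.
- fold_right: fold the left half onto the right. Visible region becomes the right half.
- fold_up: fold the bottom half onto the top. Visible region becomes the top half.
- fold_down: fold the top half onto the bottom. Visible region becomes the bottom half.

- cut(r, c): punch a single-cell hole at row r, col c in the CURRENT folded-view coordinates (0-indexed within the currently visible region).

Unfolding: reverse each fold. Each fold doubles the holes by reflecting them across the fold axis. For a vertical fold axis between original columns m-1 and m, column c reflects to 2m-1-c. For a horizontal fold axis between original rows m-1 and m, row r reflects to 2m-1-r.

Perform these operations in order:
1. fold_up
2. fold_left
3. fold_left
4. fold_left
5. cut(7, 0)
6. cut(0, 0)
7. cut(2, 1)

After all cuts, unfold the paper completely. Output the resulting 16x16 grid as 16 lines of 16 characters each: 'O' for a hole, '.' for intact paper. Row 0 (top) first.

Answer: O..OO..OO..OO..O
................
.OO..OO..OO..OO.
................
................
................
................
O..OO..OO..OO..O
O..OO..OO..OO..O
................
................
................
................
.OO..OO..OO..OO.
................
O..OO..OO..OO..O

Derivation:
Op 1 fold_up: fold axis h@8; visible region now rows[0,8) x cols[0,16) = 8x16
Op 2 fold_left: fold axis v@8; visible region now rows[0,8) x cols[0,8) = 8x8
Op 3 fold_left: fold axis v@4; visible region now rows[0,8) x cols[0,4) = 8x4
Op 4 fold_left: fold axis v@2; visible region now rows[0,8) x cols[0,2) = 8x2
Op 5 cut(7, 0): punch at orig (7,0); cuts so far [(7, 0)]; region rows[0,8) x cols[0,2) = 8x2
Op 6 cut(0, 0): punch at orig (0,0); cuts so far [(0, 0), (7, 0)]; region rows[0,8) x cols[0,2) = 8x2
Op 7 cut(2, 1): punch at orig (2,1); cuts so far [(0, 0), (2, 1), (7, 0)]; region rows[0,8) x cols[0,2) = 8x2
Unfold 1 (reflect across v@2): 6 holes -> [(0, 0), (0, 3), (2, 1), (2, 2), (7, 0), (7, 3)]
Unfold 2 (reflect across v@4): 12 holes -> [(0, 0), (0, 3), (0, 4), (0, 7), (2, 1), (2, 2), (2, 5), (2, 6), (7, 0), (7, 3), (7, 4), (7, 7)]
Unfold 3 (reflect across v@8): 24 holes -> [(0, 0), (0, 3), (0, 4), (0, 7), (0, 8), (0, 11), (0, 12), (0, 15), (2, 1), (2, 2), (2, 5), (2, 6), (2, 9), (2, 10), (2, 13), (2, 14), (7, 0), (7, 3), (7, 4), (7, 7), (7, 8), (7, 11), (7, 12), (7, 15)]
Unfold 4 (reflect across h@8): 48 holes -> [(0, 0), (0, 3), (0, 4), (0, 7), (0, 8), (0, 11), (0, 12), (0, 15), (2, 1), (2, 2), (2, 5), (2, 6), (2, 9), (2, 10), (2, 13), (2, 14), (7, 0), (7, 3), (7, 4), (7, 7), (7, 8), (7, 11), (7, 12), (7, 15), (8, 0), (8, 3), (8, 4), (8, 7), (8, 8), (8, 11), (8, 12), (8, 15), (13, 1), (13, 2), (13, 5), (13, 6), (13, 9), (13, 10), (13, 13), (13, 14), (15, 0), (15, 3), (15, 4), (15, 7), (15, 8), (15, 11), (15, 12), (15, 15)]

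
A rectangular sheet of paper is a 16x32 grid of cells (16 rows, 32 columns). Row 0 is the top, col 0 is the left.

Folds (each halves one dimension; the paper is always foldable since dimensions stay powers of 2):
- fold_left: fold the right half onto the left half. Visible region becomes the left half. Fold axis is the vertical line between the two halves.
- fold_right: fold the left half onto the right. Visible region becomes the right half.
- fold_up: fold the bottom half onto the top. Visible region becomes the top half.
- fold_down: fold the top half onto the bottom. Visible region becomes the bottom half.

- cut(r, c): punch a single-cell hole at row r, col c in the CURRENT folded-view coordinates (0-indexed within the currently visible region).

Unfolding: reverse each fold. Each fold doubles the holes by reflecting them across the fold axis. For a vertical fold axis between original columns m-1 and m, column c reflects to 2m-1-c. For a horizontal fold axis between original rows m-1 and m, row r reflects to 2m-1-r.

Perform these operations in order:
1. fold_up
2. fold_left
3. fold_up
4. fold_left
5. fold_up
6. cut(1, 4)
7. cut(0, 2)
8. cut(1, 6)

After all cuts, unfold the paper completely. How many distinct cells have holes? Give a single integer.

Op 1 fold_up: fold axis h@8; visible region now rows[0,8) x cols[0,32) = 8x32
Op 2 fold_left: fold axis v@16; visible region now rows[0,8) x cols[0,16) = 8x16
Op 3 fold_up: fold axis h@4; visible region now rows[0,4) x cols[0,16) = 4x16
Op 4 fold_left: fold axis v@8; visible region now rows[0,4) x cols[0,8) = 4x8
Op 5 fold_up: fold axis h@2; visible region now rows[0,2) x cols[0,8) = 2x8
Op 6 cut(1, 4): punch at orig (1,4); cuts so far [(1, 4)]; region rows[0,2) x cols[0,8) = 2x8
Op 7 cut(0, 2): punch at orig (0,2); cuts so far [(0, 2), (1, 4)]; region rows[0,2) x cols[0,8) = 2x8
Op 8 cut(1, 6): punch at orig (1,6); cuts so far [(0, 2), (1, 4), (1, 6)]; region rows[0,2) x cols[0,8) = 2x8
Unfold 1 (reflect across h@2): 6 holes -> [(0, 2), (1, 4), (1, 6), (2, 4), (2, 6), (3, 2)]
Unfold 2 (reflect across v@8): 12 holes -> [(0, 2), (0, 13), (1, 4), (1, 6), (1, 9), (1, 11), (2, 4), (2, 6), (2, 9), (2, 11), (3, 2), (3, 13)]
Unfold 3 (reflect across h@4): 24 holes -> [(0, 2), (0, 13), (1, 4), (1, 6), (1, 9), (1, 11), (2, 4), (2, 6), (2, 9), (2, 11), (3, 2), (3, 13), (4, 2), (4, 13), (5, 4), (5, 6), (5, 9), (5, 11), (6, 4), (6, 6), (6, 9), (6, 11), (7, 2), (7, 13)]
Unfold 4 (reflect across v@16): 48 holes -> [(0, 2), (0, 13), (0, 18), (0, 29), (1, 4), (1, 6), (1, 9), (1, 11), (1, 20), (1, 22), (1, 25), (1, 27), (2, 4), (2, 6), (2, 9), (2, 11), (2, 20), (2, 22), (2, 25), (2, 27), (3, 2), (3, 13), (3, 18), (3, 29), (4, 2), (4, 13), (4, 18), (4, 29), (5, 4), (5, 6), (5, 9), (5, 11), (5, 20), (5, 22), (5, 25), (5, 27), (6, 4), (6, 6), (6, 9), (6, 11), (6, 20), (6, 22), (6, 25), (6, 27), (7, 2), (7, 13), (7, 18), (7, 29)]
Unfold 5 (reflect across h@8): 96 holes -> [(0, 2), (0, 13), (0, 18), (0, 29), (1, 4), (1, 6), (1, 9), (1, 11), (1, 20), (1, 22), (1, 25), (1, 27), (2, 4), (2, 6), (2, 9), (2, 11), (2, 20), (2, 22), (2, 25), (2, 27), (3, 2), (3, 13), (3, 18), (3, 29), (4, 2), (4, 13), (4, 18), (4, 29), (5, 4), (5, 6), (5, 9), (5, 11), (5, 20), (5, 22), (5, 25), (5, 27), (6, 4), (6, 6), (6, 9), (6, 11), (6, 20), (6, 22), (6, 25), (6, 27), (7, 2), (7, 13), (7, 18), (7, 29), (8, 2), (8, 13), (8, 18), (8, 29), (9, 4), (9, 6), (9, 9), (9, 11), (9, 20), (9, 22), (9, 25), (9, 27), (10, 4), (10, 6), (10, 9), (10, 11), (10, 20), (10, 22), (10, 25), (10, 27), (11, 2), (11, 13), (11, 18), (11, 29), (12, 2), (12, 13), (12, 18), (12, 29), (13, 4), (13, 6), (13, 9), (13, 11), (13, 20), (13, 22), (13, 25), (13, 27), (14, 4), (14, 6), (14, 9), (14, 11), (14, 20), (14, 22), (14, 25), (14, 27), (15, 2), (15, 13), (15, 18), (15, 29)]

Answer: 96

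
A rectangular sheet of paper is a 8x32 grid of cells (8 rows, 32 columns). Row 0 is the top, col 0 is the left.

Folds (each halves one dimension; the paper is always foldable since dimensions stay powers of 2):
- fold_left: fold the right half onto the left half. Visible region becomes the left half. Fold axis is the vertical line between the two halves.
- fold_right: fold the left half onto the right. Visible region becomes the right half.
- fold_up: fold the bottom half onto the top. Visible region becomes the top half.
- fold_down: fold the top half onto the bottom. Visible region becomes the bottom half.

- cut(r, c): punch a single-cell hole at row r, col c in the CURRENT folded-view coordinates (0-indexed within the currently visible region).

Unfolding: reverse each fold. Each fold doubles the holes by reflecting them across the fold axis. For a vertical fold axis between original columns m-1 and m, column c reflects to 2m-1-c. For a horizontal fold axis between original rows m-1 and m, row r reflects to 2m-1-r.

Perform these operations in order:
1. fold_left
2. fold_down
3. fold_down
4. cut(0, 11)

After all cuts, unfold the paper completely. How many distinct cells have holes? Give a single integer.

Answer: 8

Derivation:
Op 1 fold_left: fold axis v@16; visible region now rows[0,8) x cols[0,16) = 8x16
Op 2 fold_down: fold axis h@4; visible region now rows[4,8) x cols[0,16) = 4x16
Op 3 fold_down: fold axis h@6; visible region now rows[6,8) x cols[0,16) = 2x16
Op 4 cut(0, 11): punch at orig (6,11); cuts so far [(6, 11)]; region rows[6,8) x cols[0,16) = 2x16
Unfold 1 (reflect across h@6): 2 holes -> [(5, 11), (6, 11)]
Unfold 2 (reflect across h@4): 4 holes -> [(1, 11), (2, 11), (5, 11), (6, 11)]
Unfold 3 (reflect across v@16): 8 holes -> [(1, 11), (1, 20), (2, 11), (2, 20), (5, 11), (5, 20), (6, 11), (6, 20)]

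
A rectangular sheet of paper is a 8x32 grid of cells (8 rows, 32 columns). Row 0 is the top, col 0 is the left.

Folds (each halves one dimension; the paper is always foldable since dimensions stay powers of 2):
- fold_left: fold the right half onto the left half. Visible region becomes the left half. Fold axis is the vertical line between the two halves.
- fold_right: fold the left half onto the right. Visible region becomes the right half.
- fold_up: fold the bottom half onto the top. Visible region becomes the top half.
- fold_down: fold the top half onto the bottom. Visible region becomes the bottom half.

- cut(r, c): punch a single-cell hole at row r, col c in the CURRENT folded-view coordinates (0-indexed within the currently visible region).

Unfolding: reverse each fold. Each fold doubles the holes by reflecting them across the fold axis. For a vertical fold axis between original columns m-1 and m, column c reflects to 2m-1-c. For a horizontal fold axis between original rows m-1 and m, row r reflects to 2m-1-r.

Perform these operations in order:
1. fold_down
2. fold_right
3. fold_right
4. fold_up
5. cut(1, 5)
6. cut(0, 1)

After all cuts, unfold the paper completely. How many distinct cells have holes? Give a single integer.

Op 1 fold_down: fold axis h@4; visible region now rows[4,8) x cols[0,32) = 4x32
Op 2 fold_right: fold axis v@16; visible region now rows[4,8) x cols[16,32) = 4x16
Op 3 fold_right: fold axis v@24; visible region now rows[4,8) x cols[24,32) = 4x8
Op 4 fold_up: fold axis h@6; visible region now rows[4,6) x cols[24,32) = 2x8
Op 5 cut(1, 5): punch at orig (5,29); cuts so far [(5, 29)]; region rows[4,6) x cols[24,32) = 2x8
Op 6 cut(0, 1): punch at orig (4,25); cuts so far [(4, 25), (5, 29)]; region rows[4,6) x cols[24,32) = 2x8
Unfold 1 (reflect across h@6): 4 holes -> [(4, 25), (5, 29), (6, 29), (7, 25)]
Unfold 2 (reflect across v@24): 8 holes -> [(4, 22), (4, 25), (5, 18), (5, 29), (6, 18), (6, 29), (7, 22), (7, 25)]
Unfold 3 (reflect across v@16): 16 holes -> [(4, 6), (4, 9), (4, 22), (4, 25), (5, 2), (5, 13), (5, 18), (5, 29), (6, 2), (6, 13), (6, 18), (6, 29), (7, 6), (7, 9), (7, 22), (7, 25)]
Unfold 4 (reflect across h@4): 32 holes -> [(0, 6), (0, 9), (0, 22), (0, 25), (1, 2), (1, 13), (1, 18), (1, 29), (2, 2), (2, 13), (2, 18), (2, 29), (3, 6), (3, 9), (3, 22), (3, 25), (4, 6), (4, 9), (4, 22), (4, 25), (5, 2), (5, 13), (5, 18), (5, 29), (6, 2), (6, 13), (6, 18), (6, 29), (7, 6), (7, 9), (7, 22), (7, 25)]

Answer: 32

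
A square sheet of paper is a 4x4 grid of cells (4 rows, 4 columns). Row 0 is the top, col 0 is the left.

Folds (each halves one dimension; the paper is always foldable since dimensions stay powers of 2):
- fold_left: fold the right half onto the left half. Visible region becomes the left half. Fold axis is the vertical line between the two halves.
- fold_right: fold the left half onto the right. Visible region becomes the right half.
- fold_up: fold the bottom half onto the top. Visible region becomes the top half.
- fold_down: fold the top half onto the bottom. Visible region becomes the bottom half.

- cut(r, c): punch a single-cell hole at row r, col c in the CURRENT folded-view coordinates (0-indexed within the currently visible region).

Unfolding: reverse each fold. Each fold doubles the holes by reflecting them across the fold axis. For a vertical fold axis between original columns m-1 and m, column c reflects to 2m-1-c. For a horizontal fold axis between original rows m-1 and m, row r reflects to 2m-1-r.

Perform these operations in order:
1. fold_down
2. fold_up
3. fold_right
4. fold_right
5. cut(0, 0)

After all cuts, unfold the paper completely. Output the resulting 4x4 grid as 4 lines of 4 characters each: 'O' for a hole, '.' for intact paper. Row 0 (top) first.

Answer: OOOO
OOOO
OOOO
OOOO

Derivation:
Op 1 fold_down: fold axis h@2; visible region now rows[2,4) x cols[0,4) = 2x4
Op 2 fold_up: fold axis h@3; visible region now rows[2,3) x cols[0,4) = 1x4
Op 3 fold_right: fold axis v@2; visible region now rows[2,3) x cols[2,4) = 1x2
Op 4 fold_right: fold axis v@3; visible region now rows[2,3) x cols[3,4) = 1x1
Op 5 cut(0, 0): punch at orig (2,3); cuts so far [(2, 3)]; region rows[2,3) x cols[3,4) = 1x1
Unfold 1 (reflect across v@3): 2 holes -> [(2, 2), (2, 3)]
Unfold 2 (reflect across v@2): 4 holes -> [(2, 0), (2, 1), (2, 2), (2, 3)]
Unfold 3 (reflect across h@3): 8 holes -> [(2, 0), (2, 1), (2, 2), (2, 3), (3, 0), (3, 1), (3, 2), (3, 3)]
Unfold 4 (reflect across h@2): 16 holes -> [(0, 0), (0, 1), (0, 2), (0, 3), (1, 0), (1, 1), (1, 2), (1, 3), (2, 0), (2, 1), (2, 2), (2, 3), (3, 0), (3, 1), (3, 2), (3, 3)]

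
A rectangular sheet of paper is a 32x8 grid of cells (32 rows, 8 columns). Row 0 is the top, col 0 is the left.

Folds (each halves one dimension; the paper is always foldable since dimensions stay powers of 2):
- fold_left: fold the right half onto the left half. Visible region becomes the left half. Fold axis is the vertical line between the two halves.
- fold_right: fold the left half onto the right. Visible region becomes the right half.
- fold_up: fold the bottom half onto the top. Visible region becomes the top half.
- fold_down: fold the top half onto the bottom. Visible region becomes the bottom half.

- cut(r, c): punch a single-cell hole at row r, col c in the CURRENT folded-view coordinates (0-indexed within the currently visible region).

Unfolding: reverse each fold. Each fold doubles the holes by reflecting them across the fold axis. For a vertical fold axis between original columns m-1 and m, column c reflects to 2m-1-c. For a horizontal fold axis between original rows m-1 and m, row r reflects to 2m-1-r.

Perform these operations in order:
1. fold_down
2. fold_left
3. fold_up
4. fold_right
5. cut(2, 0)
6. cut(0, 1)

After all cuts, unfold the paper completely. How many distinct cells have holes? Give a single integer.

Answer: 32

Derivation:
Op 1 fold_down: fold axis h@16; visible region now rows[16,32) x cols[0,8) = 16x8
Op 2 fold_left: fold axis v@4; visible region now rows[16,32) x cols[0,4) = 16x4
Op 3 fold_up: fold axis h@24; visible region now rows[16,24) x cols[0,4) = 8x4
Op 4 fold_right: fold axis v@2; visible region now rows[16,24) x cols[2,4) = 8x2
Op 5 cut(2, 0): punch at orig (18,2); cuts so far [(18, 2)]; region rows[16,24) x cols[2,4) = 8x2
Op 6 cut(0, 1): punch at orig (16,3); cuts so far [(16, 3), (18, 2)]; region rows[16,24) x cols[2,4) = 8x2
Unfold 1 (reflect across v@2): 4 holes -> [(16, 0), (16, 3), (18, 1), (18, 2)]
Unfold 2 (reflect across h@24): 8 holes -> [(16, 0), (16, 3), (18, 1), (18, 2), (29, 1), (29, 2), (31, 0), (31, 3)]
Unfold 3 (reflect across v@4): 16 holes -> [(16, 0), (16, 3), (16, 4), (16, 7), (18, 1), (18, 2), (18, 5), (18, 6), (29, 1), (29, 2), (29, 5), (29, 6), (31, 0), (31, 3), (31, 4), (31, 7)]
Unfold 4 (reflect across h@16): 32 holes -> [(0, 0), (0, 3), (0, 4), (0, 7), (2, 1), (2, 2), (2, 5), (2, 6), (13, 1), (13, 2), (13, 5), (13, 6), (15, 0), (15, 3), (15, 4), (15, 7), (16, 0), (16, 3), (16, 4), (16, 7), (18, 1), (18, 2), (18, 5), (18, 6), (29, 1), (29, 2), (29, 5), (29, 6), (31, 0), (31, 3), (31, 4), (31, 7)]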